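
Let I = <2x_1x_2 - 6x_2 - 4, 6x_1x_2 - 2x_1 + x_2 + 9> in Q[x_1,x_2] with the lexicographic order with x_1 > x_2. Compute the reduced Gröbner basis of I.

f_1 = 2x_1x_2 - 6x_2 - 4, LT = x_1x_2.
f_2 = 6x_1x_2 - 2x_1 + x_2 + 9, LT = x_1x_2.

S(f_1,f_2): lcm = x_1x_2. S = 1/3x_1 - 19/6x_2 - 7/2.
  reduce S modulo (f_1, f_2):
  remainder 1/3x_1 - 19/6x_2 - 7/2 ≠ 0; add g_3 = 1/3x_1 - 19/6x_2 - 7/2 to the basis.

S(f_1,g_3): lcm = x_1x_2. S = 19/2x_2^2 + 15/2x_2 - 2.
  reduce S modulo (f_1, f_2, g_3):
  remainder 19/2x_2^2 + 15/2x_2 - 2 ≠ 0; add g_4 = 19/2x_2^2 + 15/2x_2 - 2 to the basis.

The other S-polynomials (S(f_2,g_3), S(f_1,g_4), S(f_2,g_4), S(g_3,g_4)) all reduce to 0 modulo the current basis, so we have a Gröbner basis.
Inter-reduce: drop elements whose leading term is divisible by another's, tail-reduce, and make monic.

G = {x_1 - 19/2x_2 - 21/2, x_2^2 + 15/19x_2 - 4/19}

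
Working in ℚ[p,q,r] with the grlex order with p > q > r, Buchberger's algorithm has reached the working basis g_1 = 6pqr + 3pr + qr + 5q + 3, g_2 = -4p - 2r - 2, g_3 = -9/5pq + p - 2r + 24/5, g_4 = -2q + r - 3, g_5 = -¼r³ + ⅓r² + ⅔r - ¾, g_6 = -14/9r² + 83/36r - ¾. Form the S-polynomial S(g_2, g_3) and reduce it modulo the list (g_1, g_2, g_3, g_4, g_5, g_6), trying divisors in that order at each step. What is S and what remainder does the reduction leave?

S(g_2, g_3) = ½qr + 5/9p + ½q - 10/9r + 8/3; remainder on division = -3061/2016r + 3061/2016.

lcm(LM(g_2), LM(g_3)) = pq.
S = (lcm/LT(g_2))·g_2 − (lcm/LT(g_3))·g_3 = ½qr + 5/9p + ½q - 10/9r + 8/3.
Reduce S modulo (g_1, g_2, g_3, g_4, g_5, g_6) in that order:
  leading term qr: subtract (-¼r)·g_4 from ½qr + 5/9p + ½q - 10/9r + 8/3 → ¼r² + 5/9p + ½q - 67/36r + 8/3
  leading term r²: subtract (-9/56)·g_6 from ¼r² + 5/9p + ½q - 67/36r + 8/3 → 5/9p + ½q - 3005/2016r + 1711/672
  leading term p: subtract (-5/36)·g_2 from 5/9p + ½q - 3005/2016r + 1711/672 → ½q - 3565/2016r + 4573/2016
  leading term q: subtract (-¼)·g_4 from ½q - 3565/2016r + 4573/2016 → -3061/2016r + 3061/2016
  leading term r: no divisor's leading term divides it; move -3061/2016r to the remainder.
  leading term 1: no divisor's leading term divides it; move 3061/2016 to the remainder.
The remainder -3061/2016r + 3061/2016 is nonzero, so it would be added as the next basis element.
This is the inner loop of Buchberger's algorithm — each nonzero remainder becomes a new basis element.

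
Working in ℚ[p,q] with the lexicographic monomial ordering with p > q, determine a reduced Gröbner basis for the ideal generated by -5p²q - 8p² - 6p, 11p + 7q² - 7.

f_1 = -5p²q - 8p² - 6p, LT = p²q.
f_2 = 11p + 7q² - 7, LT = p.

S(f_1,f_2): lcm = p²q. S = 8/5p² - 7/11pq³ + 7/11pq + 6/5p.
  reduce S modulo (f_1, f_2):
  remainder 49/121q⁵ + 392/605q⁴ - 98/121q³ - 1246/605q² + 49/121q + 854/605 ≠ 0; add g_3 = 49/121q⁵ + 392/605q⁴ - 98/121q³ - 1246/605q² + 49/121q + 854/605 to the basis.

The other S-polynomials (S(f_1,g_3), S(f_2,g_3)) all reduce to 0 modulo the current basis, so we have a Gröbner basis.
Inter-reduce: drop elements whose leading term is divisible by another's, tail-reduce, and make monic.

G = {p + 7/11q² - 7/11, q⁵ + 8/5q⁴ - 2q³ - 178/35q² + q + 122/35}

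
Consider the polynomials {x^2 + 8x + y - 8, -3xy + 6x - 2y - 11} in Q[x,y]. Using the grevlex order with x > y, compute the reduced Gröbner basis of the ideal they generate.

G = {x^2 + 8x + y - 8, xy - 2x + 2/3y + 11/3, y^2 - 5x - 134/9y - 98/9}

The reduced Gröbner basis is the canonical form of the ideal for this ordering.

f_1 = x^2 + 8x + y - 8, LT = x^2.
f_2 = -3xy + 6x - 2y - 11, LT = xy.

S(f_1,f_2): lcm = x^2y. S = 2x^2 + 22/3xy + y^2 - 11/3x - 8y.
  leading term x^2: subtract (2)·f_1 from 2x^2 + 22/3xy + y^2 - 11/3x - 8y → 22/3xy + y^2 - 59/3x - 10y + 16
  leading term xy: subtract (-22/9)·f_2 from 22/3xy + y^2 - 59/3x - 10y + 16 → y^2 - 5x - 134/9y - 98/9
  leading term y^2: no divisor's leading term divides it; move y^2 to the remainder.
  leading term x: no divisor's leading term divides it; move -5x to the remainder.
  leading term y: no divisor's leading term divides it; move -134/9y to the remainder.
  leading term 1: no divisor's leading term divides it; move -98/9 to the remainder.
  remainder y^2 - 5x - 134/9y - 98/9 ≠ 0; add g_3 = y^2 - 5x - 134/9y - 98/9 to the basis.

The other S-polynomials (S(f_1,g_3), S(f_2,g_3)) all reduce to 0 modulo the current basis, so we have a Gröbner basis.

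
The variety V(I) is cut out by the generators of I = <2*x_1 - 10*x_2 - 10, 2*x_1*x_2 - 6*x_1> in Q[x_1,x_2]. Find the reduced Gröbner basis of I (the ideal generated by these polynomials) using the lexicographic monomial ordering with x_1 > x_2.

G = {x_1 - 5*x_2 - 5, x_2**2 - 2*x_2 - 3}

Buchberger's algorithm terminates because the ascending chain of leading-term ideals stabilizes.

f_1 = 2*x_1 - 10*x_2 - 10, LT = x_1.
f_2 = 2*x_1*x_2 - 6*x_1, LT = x_1*x_2.

S(f_1,f_2): lcm = x_1*x_2. S = 3*x_1 - 5*x_2**2 - 5*x_2.
  leading term x_1: subtract (3/2)·f_1 from 3*x_1 - 5*x_2**2 - 5*x_2 → -5*x_2**2 + 10*x_2 + 15
  leading term x_2**2: no divisor's leading term divides it; move -5*x_2**2 to the remainder.
  leading term x_2: no divisor's leading term divides it; move 10*x_2 to the remainder.
  leading term 1: no divisor's leading term divides it; move 15 to the remainder.
  remainder -5*x_2**2 + 10*x_2 + 15 ≠ 0; add g_3 = -5*x_2**2 + 10*x_2 + 15 to the basis.

The other S-polynomials (S(f_1,g_3), S(f_2,g_3)) all reduce to 0 modulo the current basis, so we have a Gröbner basis.
Inter-reduce: drop elements whose leading term is divisible by another's, tail-reduce, and make monic.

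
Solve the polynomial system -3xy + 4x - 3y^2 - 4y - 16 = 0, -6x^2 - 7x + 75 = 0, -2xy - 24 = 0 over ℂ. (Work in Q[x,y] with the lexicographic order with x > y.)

{(3, -4)}

Compute a lex Gröbner basis by Buchberger's algorithm.
f_1 = -3xy + 4x - 3y^2 - 4y - 16, LT = xy.
f_2 = -6x^2 - 7x + 75, LT = x^2.
f_3 = -2xy - 24, LT = xy.

S(f_1,f_2): lcm = x^2y. S = -4/3x^2 + xy^2 + 1/6xy + 16/3x + 25/2y.
  leading term x^2: subtract (2/9)·f_2 from -4/3x^2 + xy^2 + 1/6xy + 16/3x + 25/2y → xy^2 + 1/6xy + 62/9x + 25/2y - 50/3
  leading term xy^2: subtract (-1/3y)·f_1 from xy^2 + 1/6xy + 62/9x + 25/2y - 50/3 → 3/2xy + 62/9x - y^3 - 4/3y^2 + 43/6y - 50/3
  leading term xy: subtract (-1/2)·f_1 from 3/2xy + 62/9x - y^3 - 4/3y^2 + 43/6y - 50/3 → 80/9x - y^3 - 17/6y^2 + 31/6y - 74/3
  leading term x: no divisor's leading term divides it; move 80/9x to the remainder.
  leading term y^3: no divisor's leading term divides it; move -y^3 to the remainder.
  leading term y^2: no divisor's leading term divides it; move -17/6y^2 to the remainder.
  leading term y: no divisor's leading term divides it; move 31/6y to the remainder.
  leading term 1: no divisor's leading term divides it; move -74/3 to the remainder.
  remainder 80/9x - y^3 - 17/6y^2 + 31/6y - 74/3 ≠ 0; add h_4 = 80/9x - y^3 - 17/6y^2 + 31/6y - 74/3 to the basis.

S(f_1,f_3): lcm = xy. S = -4/3x + y^2 + 4/3y - 20/3.
  leading term x: subtract (-3/20)·h_4 from -4/3x + y^2 + 4/3y - 20/3 → -3/20y^3 + 23/40y^2 + 253/120y - 311/30
  leading term y^3: no divisor's leading term divides it; move -3/20y^3 to the remainder.
  leading term y^2: no divisor's leading term divides it; move 23/40y^2 to the remainder.
  leading term y: no divisor's leading term divides it; move 253/120y to the remainder.
  leading term 1: no divisor's leading term divides it; move -311/30 to the remainder.
  remainder -3/20y^3 + 23/40y^2 + 253/120y - 311/30 ≠ 0; add h_5 = -3/20y^3 + 23/40y^2 + 253/120y - 311/30 to the basis.

S(f_2,f_3): lcm = x^2y. S = 7/6xy - 12x - 25/2y.
  leading term xy: subtract (-7/18)·f_1 from 7/6xy - 12x - 25/2y → -94/9x - 7/6y^2 - 253/18y - 56/9
  leading term x: subtract (-47/40)·h_4 from -94/9x - 7/6y^2 - 253/18y - 56/9 → -47/40y^3 - 1079/240y^2 - 5749/720y - 6337/180
  leading term y^3: subtract (47/6)·h_5 from -47/40y^3 - 1079/240y^2 - 5749/720y - 6337/180 → -9y^2 - 49/2y + 46
  leading term y^2: no divisor's leading term divides it; move -9y^2 to the remainder.
  leading term y: no divisor's leading term divides it; move -49/2y to the remainder.
  leading term 1: no divisor's leading term divides it; move 46 to the remainder.
  remainder -9y^2 - 49/2y + 46 ≠ 0; add h_6 = -9y^2 - 49/2y + 46 to the basis.

S(f_1,h_4): lcm = xy. S = -4/3x + 9/80y^4 + 51/160y^3 + 67/160y^2 + 493/120y + 16/3.
  leading term x: subtract (-3/20)·h_4 from -4/3x + 9/80y^4 + 51/160y^3 + 67/160y^2 + 493/120y + 16/3 → 9/80y^4 + 27/160y^3 - 1/160y^2 + 293/60y + 49/30
  leading term y^4: subtract (-3/4y)·h_5 from 9/80y^4 + 27/160y^3 - 1/160y^2 + 293/60y + 49/30 → 3/5y^3 + 63/40y^2 - 347/120y + 49/30
  leading term y^3: subtract (-4)·h_5 from 3/5y^3 + 63/40y^2 - 347/120y + 49/30 → 31/8y^2 + 133/24y - 239/6
  leading term y^2: subtract (-31/72)·h_6 from 31/8y^2 + 133/24y - 239/6 → -721/144y - 721/36
  leading term y: no divisor's leading term divides it; move -721/144y to the remainder.
  leading term 1: no divisor's leading term divides it; move -721/36 to the remainder.
  remainder -721/144y - 721/36 ≠ 0; add h_7 = -721/144y - 721/36 to the basis.

The other S-polynomials (S(f_2,h_4), S(f_3,h_4), S(f_1,h_5), S(f_2,h_5), S(f_3,h_5), S(h_4,h_5), S(f_1,h_6), S(f_2,h_6), S(f_3,h_6), S(h_4,h_6), S(h_5,h_6), S(f_1,h_7), S(f_2,h_7), S(f_3,h_7), S(h_4,h_7), S(h_5,h_7), S(h_6,h_7)) all reduce to 0 modulo the current basis, so we have a Gröbner basis.
Inter-reduce: drop elements whose leading term is divisible by another's, tail-reduce, and make monic.
Reduced Gröbner basis: {x - 3, y + 4}.

From the last basis element, y + 4 = 0, so y takes values in {-4}. Each choice, substituted upward through the basis, yields the corresponding point(s) of the solution set.
  y = -4: the earlier basis element becomes x - 3 = 0, giving x = 3 — point (3, -4).
This is the nonlinear analogue of row-reducing a linear system.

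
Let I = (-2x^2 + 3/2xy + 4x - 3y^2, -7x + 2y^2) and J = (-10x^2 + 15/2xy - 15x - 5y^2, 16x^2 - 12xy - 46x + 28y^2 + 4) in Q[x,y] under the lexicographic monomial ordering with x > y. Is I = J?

Since reduced Gröbner bases are canonical representatives of ideals under a given ordering, it suffices to compute and compare them.
Buchberger on the first generating set:
f_1 = -2x^2 + 3/2xy + 4x - 3y^2, LT = x^2.
f_2 = -7x + 2y^2, LT = x.

S(f_1,f_2): lcm = x^2. S = 2/7xy^2 - 3/4xy - 2x + 3/2y^2.
  leading term xy^2: subtract (-2/49y^2)·f_2 from 2/7xy^2 - 3/4xy - 2x + 3/2y^2 → -3/4xy - 2x + 4/49y^4 + 3/2y^2
  leading term xy: subtract (3/28y)·f_2 from -3/4xy - 2x + 4/49y^4 + 3/2y^2 → -2x + 4/49y^4 - 3/14y^3 + 3/2y^2
  leading term x: subtract (2/7)·f_2 from -2x + 4/49y^4 - 3/14y^3 + 3/2y^2 → 4/49y^4 - 3/14y^3 + 13/14y^2
  leading term y^4: no divisor's leading term divides it; move 4/49y^4 to the remainder.
  leading term y^3: no divisor's leading term divides it; move -3/14y^3 to the remainder.
  leading term y^2: no divisor's leading term divides it; move 13/14y^2 to the remainder.
  remainder 4/49y^4 - 3/14y^3 + 13/14y^2 ≠ 0; add g_3 = 4/49y^4 - 3/14y^3 + 13/14y^2 to the basis.

S(f_1,g_3): leading monomials are coprime, so the S-polynomial reduces to 0 (Buchberger's first criterion).
S(f_2,g_3): leading monomials are coprime, so the S-polynomial reduces to 0 (Buchberger's first criterion).
Every S-polynomial of the final basis reduces to 0, so we have a Gröbner basis.
Inter-reduce: drop elements whose leading term is divisible by another's, tail-reduce, and make monic.
Reduced Gröbner basis: {x - 2/7y^2, y^4 - 21/8y^3 + 91/8y^2}.

Buchberger on the second generating set:
h_1 = -10x^2 + 15/2xy - 15x - 5y^2, LT = x^2.
h_2 = 16x^2 - 12xy - 46x + 28y^2 + 4, LT = x^2.

S(h_1,h_2): lcm = x^2. S = 35/8x - 5/4y^2 - 1/4.
  leading term x: no divisor's leading term divides it; move 35/8x to the remainder.
  leading term y^2: no divisor's leading term divides it; move -5/4y^2 to the remainder.
  leading term 1: no divisor's leading term divides it; move -1/4 to the remainder.
  remainder 35/8x - 5/4y^2 - 1/4 ≠ 0; add k_3 = 35/8x - 5/4y^2 - 1/4 to the basis.

S(h_1,k_3): lcm = x^2. S = 2/7xy^2 - 3/4xy + 109/70x + 1/2y^2.
  leading term xy^2: subtract (16/245y^2)·k_3 from 2/7xy^2 - 3/4xy + 109/70x + 1/2y^2 → -3/4xy + 109/70x + 4/49y^4 + 253/490y^2
  leading term xy: subtract (-6/35y)·k_3 from -3/4xy + 109/70x + 4/49y^4 + 253/490y^2 → 109/70x + 4/49y^4 - 3/14y^3 + 253/490y^2 - 3/70y
  leading term x: subtract (436/1225)·k_3 from 109/70x + 4/49y^4 - 3/14y^3 + 253/490y^2 - 3/70y → 4/49y^4 - 3/14y^3 + 471/490y^2 - 3/70y + 109/1225
  leading term y^4: no divisor's leading term divides it; move 4/49y^4 to the remainder.
  leading term y^3: no divisor's leading term divides it; move -3/14y^3 to the remainder.
  leading term y^2: no divisor's leading term divides it; move 471/490y^2 to the remainder.
  leading term y: no divisor's leading term divides it; move -3/70y to the remainder.
  leading term 1: no divisor's leading term divides it; move 109/1225 to the remainder.
  remainder 4/49y^4 - 3/14y^3 + 471/490y^2 - 3/70y + 109/1225 ≠ 0; add k_4 = 4/49y^4 - 3/14y^3 + 471/490y^2 - 3/70y + 109/1225 to the basis.

S(h_2,k_3): lcm = x^2. S = 2/7xy^2 - 3/4xy - 789/280x + 7/4y^2 + 1/4.
  leading term xy^2: subtract (16/245y^2)·k_3 from 2/7xy^2 - 3/4xy - 789/280x + 7/4y^2 + 1/4 → -3/4xy - 789/280x + 4/49y^4 + 1731/980y^2 + 1/4
  leading term xy: subtract (-6/35y)·k_3 from -3/4xy - 789/280x + 4/49y^4 + 1731/980y^2 + 1/4 → -789/280x + 4/49y^4 - 3/14y^3 + 1731/980y^2 - 3/70y + 1/4
  leading term x: subtract (-789/1225)·k_3 from -789/280x + 4/49y^4 - 3/14y^3 + 1731/980y^2 - 3/70y + 1/4 → 4/49y^4 - 3/14y^3 + 471/490y^2 - 3/70y + 109/1225
  leading term y^4: subtract (1)·k_4 from 4/49y^4 - 3/14y^3 + 471/490y^2 - 3/70y + 109/1225 → 0
  remainder 0.

S(h_1,k_4): leading monomials are coprime, so the S-polynomial reduces to 0 (Buchberger's first criterion).
S(h_2,k_4): leading monomials are coprime, so the S-polynomial reduces to 0 (Buchberger's first criterion).
S(k_3,k_4): leading monomials are coprime, so the S-polynomial reduces to 0 (Buchberger's first criterion).
Every S-polynomial of the final basis reduces to 0, so we have a Gröbner basis.
Inter-reduce: drop elements whose leading term is divisible by another's, tail-reduce, and make monic.
Reduced Gröbner basis: {x - 2/7y^2 - 2/35, y^4 - 21/8y^3 + 471/40y^2 - 21/40y + 109/100}.

These differ, so the ideals are not equal.

No, the ideals differ.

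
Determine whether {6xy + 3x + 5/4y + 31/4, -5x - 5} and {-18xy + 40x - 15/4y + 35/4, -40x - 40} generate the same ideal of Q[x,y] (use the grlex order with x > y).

Equality of ideals is decidable: compute both reduced Gröbner bases (unique for the ordering) and check whether they agree.
Buchberger on the first generating set:
f_1 = 6xy + 3x + 5/4y + 31/4, LT = xy.
f_2 = -5x - 5, LT = x.

S(f_1,f_2): lcm = xy. S = 1/2x - 19/24y + 31/24.
  leading term x: subtract (-1/10)·f_2 from 1/2x - 19/24y + 31/24 → -19/24y + 19/24
  leading term y: no divisor's leading term divides it; move -19/24y to the remainder.
  leading term 1: no divisor's leading term divides it; move 19/24 to the remainder.
  remainder -19/24y + 19/24 ≠ 0; add g_3 = -19/24y + 19/24 to the basis.

The other S-polynomials (S(f_1,g_3), S(f_2,g_3)) all reduce to 0 modulo the current basis, so we have a Gröbner basis.
Inter-reduce: drop elements whose leading term is divisible by another's, tail-reduce, and make monic.
Reduced Gröbner basis: {x + 1, y - 1}.

Buchberger on the second generating set:
h_1 = -18xy + 40x - 15/4y + 35/4, LT = xy.
h_2 = -40x - 40, LT = x.

S(h_1,h_2): lcm = xy. S = -20/9x - 19/24y - 35/72.
  leading term x: subtract (1/18)·h_2 from -20/9x - 19/24y - 35/72 → -19/24y + 125/72
  leading term y: no divisor's leading term divides it; move -19/24y to the remainder.
  leading term 1: no divisor's leading term divides it; move 125/72 to the remainder.
  remainder -19/24y + 125/72 ≠ 0; add k_3 = -19/24y + 125/72 to the basis.

The other S-polynomials (S(h_1,k_3), S(h_2,k_3)) all reduce to 0 modulo the current basis, so we have a Gröbner basis.
Inter-reduce: drop elements whose leading term is divisible by another's, tail-reduce, and make monic.
Reduced Gröbner basis: {x + 1, y - 125/57}.

These differ, so the ideals are not equal.

No, the ideals differ.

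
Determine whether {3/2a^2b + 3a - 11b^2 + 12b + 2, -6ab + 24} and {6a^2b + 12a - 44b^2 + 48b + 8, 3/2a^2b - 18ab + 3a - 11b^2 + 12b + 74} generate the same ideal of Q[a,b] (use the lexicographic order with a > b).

Yes, the ideals are equal.

For a fixed monomial order, each ideal has a unique reduced Gröbner basis; comparing bases decides equality.
Buchberger on the first generating set:
f_1 = 3/2a^2b + 3a - 11b^2 + 12b + 2, LT = a^2b.
f_2 = -6ab + 24, LT = ab.

S(f_1,f_2): lcm = a^2b. S = 6a - 22/3b^2 + 8b + 4/3.
  reduce S modulo (f_1, f_2):
  remainder 6a - 22/3b^2 + 8b + 4/3 ≠ 0; add g_3 = 6a - 22/3b^2 + 8b + 4/3 to the basis.

S(f_2,g_3): lcm = ab. S = 11/9b^3 - 4/3b^2 - 2/9b - 4.
  reduce S modulo (f_1, f_2, g_3):
  remainder 11/9b^3 - 4/3b^2 - 2/9b - 4 ≠ 0; add g_4 = 11/9b^3 - 4/3b^2 - 2/9b - 4 to the basis.

The other S-polynomials (S(f_1,g_3), S(f_1,g_4), S(f_2,g_4), S(g_3,g_4)) all reduce to 0 modulo the current basis, so we have a Gröbner basis.
Inter-reduce: drop elements whose leading term is divisible by another's, tail-reduce, and make monic.
Reduced Gröbner basis: {a - 11/9b^2 + 4/3b + 2/9, b^3 - 12/11b^2 - 2/11b - 36/11}.

Buchberger on the second generating set:
h_1 = 6a^2b + 12a - 44b^2 + 48b + 8, LT = a^2b.
h_2 = 3/2a^2b - 18ab + 3a - 11b^2 + 12b + 74, LT = a^2b.

S(h_1,h_2): lcm = a^2b. S = 12ab - 48.
  reduce S modulo (h_1, h_2):
  remainder 12ab - 48 ≠ 0; add k_3 = 12ab - 48 to the basis.

S(h_1,k_3): lcm = a^2b. S = 6a - 22/3b^2 + 8b + 4/3.
  reduce S modulo (h_1, h_2, k_3):
  remainder 6a - 22/3b^2 + 8b + 4/3 ≠ 0; add k_4 = 6a - 22/3b^2 + 8b + 4/3 to the basis.

S(k_3,k_4): lcm = ab. S = 11/9b^3 - 4/3b^2 - 2/9b - 4.
  reduce S modulo (h_1, h_2, k_3, k_4):
  remainder 11/9b^3 - 4/3b^2 - 2/9b - 4 ≠ 0; add k_5 = 11/9b^3 - 4/3b^2 - 2/9b - 4 to the basis.

The other S-polynomials (S(h_2,k_3), S(h_1,k_4), S(h_2,k_4), S(h_1,k_5), S(h_2,k_5), S(k_3,k_5), S(k_4,k_5)) all reduce to 0 modulo the current basis, so we have a Gröbner basis.
Inter-reduce: drop elements whose leading term is divisible by another's, tail-reduce, and make monic.
Reduced Gröbner basis: {a - 11/9b^2 + 4/3b + 2/9, b^3 - 12/11b^2 - 2/11b - 36/11}.

The two bases agree; hence the ideals are identical.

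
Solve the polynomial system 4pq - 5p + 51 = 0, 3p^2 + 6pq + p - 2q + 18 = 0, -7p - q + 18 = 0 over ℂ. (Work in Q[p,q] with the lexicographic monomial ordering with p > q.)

Compute a lex Gröbner basis by Buchberger's algorithm.
f_1 = 4pq - 5p + 51, LT = pq.
f_2 = 3p^2 + 6pq + p - 2q + 18, LT = p^2.
f_3 = -7p - q + 18, LT = p.

S(f_1,f_2): lcm = p^2q. S = -5/4p^2 - 2pq^2 - 1/3pq + 51/4p + 2/3q^2 - 6q.
  leading term p^2: subtract (-5/12)·f_2 from -5/4p^2 - 2pq^2 - 1/3pq + 51/4p + 2/3q^2 - 6q → -2pq^2 + 13/6pq + 79/6p + 2/3q^2 - 41/6q + 15/2
  leading term pq^2: subtract (-1/2q)·f_1 from -2pq^2 + 13/6pq + 79/6p + 2/3q^2 - 41/6q + 15/2 → -1/3pq + 79/6p + 2/3q^2 + 56/3q + 15/2
  leading term pq: subtract (-1/12)·f_1 from -1/3pq + 79/6p + 2/3q^2 + 56/3q + 15/2 → 51/4p + 2/3q^2 + 56/3q + 47/4
  leading term p: subtract (-51/28)·f_3 from 51/4p + 2/3q^2 + 56/3q + 47/4 → 2/3q^2 + 1415/84q + 1247/28
  leading term q^2: no divisor's leading term divides it; move 2/3q^2 to the remainder.
  leading term q: no divisor's leading term divides it; move 1415/84q to the remainder.
  leading term 1: no divisor's leading term divides it; move 1247/28 to the remainder.
  remainder 2/3q^2 + 1415/84q + 1247/28 ≠ 0; add h_4 = 2/3q^2 + 1415/84q + 1247/28 to the basis.

S(f_1,f_3): lcm = pq. S = -5/4p - 1/7q^2 + 18/7q + 51/4.
  leading term p: subtract (5/28)·f_3 from -5/4p - 1/7q^2 + 18/7q + 51/4 → -1/7q^2 + 11/4q + 267/28
  leading term q^2: subtract (-3/14)·h_4 from -1/7q^2 + 11/4q + 267/28 → 2493/392q + 7479/392
  leading term q: no divisor's leading term divides it; move 2493/392q to the remainder.
  leading term 1: no divisor's leading term divides it; move 7479/392 to the remainder.
  remainder 2493/392q + 7479/392 ≠ 0; add h_5 = 2493/392q + 7479/392 to the basis.

The other S-polynomials (S(f_2,f_3), S(f_1,h_4), S(f_2,h_4), S(f_3,h_4), S(f_1,h_5), S(f_2,h_5), S(f_3,h_5), S(h_4,h_5)) all reduce to 0 modulo the current basis, so we have a Gröbner basis.
Inter-reduce: drop elements whose leading term is divisible by another's, tail-reduce, and make monic.
Reduced Gröbner basis: {p - 3, q + 3}.

The lex basis is triangular: the last element involves only q. Solving q + 3 = 0 gives q ∈ {-3}; substituting each value into the earlier elements determines the remaining variables.
  q = -3: the earlier basis element becomes p - 3 = 0, giving p = 3 — point (3, -3).
Check: every point annihilates each of the original generators.

{(3, -3)}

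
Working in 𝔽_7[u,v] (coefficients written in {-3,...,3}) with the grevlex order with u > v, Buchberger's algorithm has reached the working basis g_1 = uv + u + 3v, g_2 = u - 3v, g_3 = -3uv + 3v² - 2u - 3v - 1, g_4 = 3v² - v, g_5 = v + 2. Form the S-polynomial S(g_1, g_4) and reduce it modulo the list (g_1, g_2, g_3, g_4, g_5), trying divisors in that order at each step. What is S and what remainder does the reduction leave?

S(g_1, g_4) = -uv + 3v²; remainder on division = 0.

lcm(LM(g_1), LM(g_4)) = uv².
S = (lcm/LT(g_1))·g_1 − (lcm/LT(g_4))·g_4 = -uv + 3v².
Reduce S modulo (g_1, g_2, g_3, g_4, g_5) in that order:
  leading term uv: subtract (-1)·g_1 from -uv + 3v² → 3v² + u + 3v
  leading term v²: subtract (1)·g_4 from 3v² + u + 3v → u - 3v
  leading term u: subtract (1)·g_2 from u - 3v → 0
The remainder is 0, so this S-polynomial contributes no new basis element.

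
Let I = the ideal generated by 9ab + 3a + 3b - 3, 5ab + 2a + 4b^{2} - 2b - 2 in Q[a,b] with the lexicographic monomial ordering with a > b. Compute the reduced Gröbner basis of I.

G = {a + 12b^{2} - 11b - 1, b^{3} - \tfrac{7}{12}b^{2} - \tfrac{5}{12}b}

f_1 = 9ab + 3a + 3b - 3, LT = ab.
f_2 = 5ab + 2a + 4b^{2} - 2b - 2, LT = ab.

S(f_1,f_2): lcm = ab. S = -\tfrac{1}{15}a - \tfrac{4}{5}b^{2} + \tfrac{11}{15}b + \tfrac{1}{15}.
  leading term a: no divisor's leading term divides it; move -\tfrac{1}{15}a to the remainder.
  leading term b^{2}: no divisor's leading term divides it; move -\tfrac{4}{5}b^{2} to the remainder.
  leading term b: no divisor's leading term divides it; move \tfrac{11}{15}b to the remainder.
  leading term 1: no divisor's leading term divides it; move \tfrac{1}{15} to the remainder.
  remainder -\tfrac{1}{15}a - \tfrac{4}{5}b^{2} + \tfrac{11}{15}b + \tfrac{1}{15} ≠ 0; add g_3 = -\tfrac{1}{15}a - \tfrac{4}{5}b^{2} + \tfrac{11}{15}b + \tfrac{1}{15} to the basis.

S(f_1,g_3): lcm = ab. S = \tfrac{1}{3}a - 12b^{3} + 11b^{2} + \tfrac{4}{3}b - \tfrac{1}{3}.
  leading term a: subtract (-5)·g_3 from \tfrac{1}{3}a - 12b^{3} + 11b^{2} + \tfrac{4}{3}b - \tfrac{1}{3} → -12b^{3} + 7b^{2} + 5b
  leading term b^{3}: no divisor's leading term divides it; move -12b^{3} to the remainder.
  leading term b^{2}: no divisor's leading term divides it; move 7b^{2} to the remainder.
  leading term b: no divisor's leading term divides it; move 5b to the remainder.
  remainder -12b^{3} + 7b^{2} + 5b ≠ 0; add g_4 = -12b^{3} + 7b^{2} + 5b to the basis.

The other S-polynomials (S(f_2,g_3), S(f_1,g_4), S(f_2,g_4), S(g_3,g_4)) all reduce to 0 modulo the current basis, so we have a Gröbner basis.
Inter-reduce: drop elements whose leading term is divisible by another's, tail-reduce, and make monic.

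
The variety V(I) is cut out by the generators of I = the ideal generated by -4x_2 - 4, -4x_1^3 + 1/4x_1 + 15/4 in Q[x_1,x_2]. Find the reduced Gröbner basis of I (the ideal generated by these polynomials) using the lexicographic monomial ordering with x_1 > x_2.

f_1 = -4x_2 - 4, LT = x_2.
f_2 = -4x_1^3 + 1/4x_1 + 15/4, LT = x_1^3.

The S-polynomials (S(f_1,f_2)) all reduce to 0 modulo the current basis, so we have a Gröbner basis.

G = {x_1^3 - 1/16x_1 - 15/16, x_2 + 1}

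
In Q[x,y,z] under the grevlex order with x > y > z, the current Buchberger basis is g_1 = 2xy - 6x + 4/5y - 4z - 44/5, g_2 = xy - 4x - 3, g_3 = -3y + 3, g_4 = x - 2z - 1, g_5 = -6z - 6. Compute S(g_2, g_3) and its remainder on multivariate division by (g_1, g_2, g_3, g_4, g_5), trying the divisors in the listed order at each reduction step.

lcm(LM(g_2), LM(g_3)) = xy.
S = (lcm/LT(g_2))·g_2 − (lcm/LT(g_3))·g_3 = -3x - 3.
Reduce S modulo (g_1, g_2, g_3, g_4, g_5) in that order:
  leading term x: subtract (-3)·g_4 from -3x - 3 → -6z - 6
  leading term z: subtract (1)·g_5 from -6z - 6 → 0
The remainder is 0, so this S-polynomial contributes no new basis element.
An S-polynomial is built so that the two leading terms cancel; whether anything survives reduction is exactly the Gröbner-basis criterion.

S(g_2, g_3) = -3x - 3; remainder on division = 0.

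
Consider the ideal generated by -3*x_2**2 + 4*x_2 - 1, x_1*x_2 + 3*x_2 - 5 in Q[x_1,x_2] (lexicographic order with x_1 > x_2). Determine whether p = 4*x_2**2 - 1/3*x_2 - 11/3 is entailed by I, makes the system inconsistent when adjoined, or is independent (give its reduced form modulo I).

First compute the reduced Gröbner basis of I by Buchberger's algorithm.
f_1 = -3*x_2**2 + 4*x_2 - 1, LT = x_2**2.
f_2 = x_1*x_2 + 3*x_2 - 5, LT = x_1*x_2.

S(f_1,f_2): lcm = x_1*x_2**2. S = -4/3*x_1*x_2 + 1/3*x_1 - 3*x_2**2 + 5*x_2.
  leading term x_1*x_2: subtract (-4/3)·f_2 from -4/3*x_1*x_2 + 1/3*x_1 - 3*x_2**2 + 5*x_2 → 1/3*x_1 - 3*x_2**2 + 9*x_2 - 20/3
  leading term x_1: no divisor's leading term divides it; move 1/3*x_1 to the remainder.
  leading term x_2**2: subtract (1)·f_1 from -3*x_2**2 + 9*x_2 - 20/3 → 5*x_2 - 17/3
  leading term x_2: no divisor's leading term divides it; move 5*x_2 to the remainder.
  leading term 1: no divisor's leading term divides it; move -17/3 to the remainder.
  remainder 1/3*x_1 + 5*x_2 - 17/3 ≠ 0; add h_3 = 1/3*x_1 + 5*x_2 - 17/3 to the basis.

The other S-polynomials (S(f_1,h_3), S(f_2,h_3)) all reduce to 0 modulo the current basis, so we have a Gröbner basis.
Inter-reduce: drop elements whose leading term is divisible by another's, tail-reduce, and make monic.
Reduced Gröbner basis: {x_1 + 15*x_2 - 17, x_2**2 - 4/3*x_2 + 1/3}.
Label its elements g_1 = x_1 + 15*x_2 - 17, g_2 = x_2**2 - 4/3*x_2 + 1/3.

Reduce p = 4*x_2**2 - 1/3*x_2 - 11/3 modulo G:
  leading term x_2**2: subtract (4)·g_2 from 4*x_2**2 - 1/3*x_2 - 11/3 → 5*x_2 - 5
  leading term x_2: no divisor's leading term divides it; move 5*x_2 to the remainder.
  leading term 1: no divisor's leading term divides it; move -5 to the remainder.
  normal form = 5*x_2 - 5.
The normal form is nonzero, so p ∉ I. Since p minus its normal form lies in I, I + (p) = I + (r) where r = 5*x_2 - 5; decide whether this ideal is the whole ring.
Run Buchberger on G together with r (pairs among the g_i already reduce to 0 since G is a Gröbner basis):
g_1 = x_1 + 15*x_2 - 17, LT = x_1.
g_2 = x_2**2 - 4/3*x_2 + 1/3, LT = x_2**2.
r = 5*x_2 - 5, LT = x_2.

The S-polynomials (S(g_1,g_2), S(g_1,r), S(g_2,r)) all reduce to 0 modulo the current basis, so we have a Gröbner basis.
Inter-reduce: drop elements whose leading term is divisible by another's, tail-reduce, and make monic.
Reduced Gröbner basis: {x_1 - 2, x_2 - 1}.
The reduced Gröbner basis of I + (p) is {x_1 - 2, x_2 - 1} ≠ {1}, a proper ideal, so the enlarged system stays consistent: p is independent of I, with normal form 5*x_2 - 5.

4*x_2**2 - 1/3*x_2 - 11/3 is independent of I; its normal form modulo I is 5*x_2 - 5.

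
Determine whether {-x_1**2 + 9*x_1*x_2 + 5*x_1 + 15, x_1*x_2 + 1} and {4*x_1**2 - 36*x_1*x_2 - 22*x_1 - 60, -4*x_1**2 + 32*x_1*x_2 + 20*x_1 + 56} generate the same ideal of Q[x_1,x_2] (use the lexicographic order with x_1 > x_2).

No, the ideals differ.

Two ideals are equal iff their reduced Gröbner bases coincide (the reduced basis is unique for a fixed ordering).
Buchberger on the first generating set:
f_1 = -x_1**2 + 9*x_1*x_2 + 5*x_1 + 15, LT = x_1**2.
f_2 = x_1*x_2 + 1, LT = x_1*x_2.

S(f_1,f_2): lcm = x_1**2*x_2. S = -9*x_1*x_2**2 - 5*x_1*x_2 - x_1 - 15*x_2.
  reduce S modulo (f_1, f_2):
  remainder -x_1 - 6*x_2 + 5 ≠ 0; add g_3 = -x_1 - 6*x_2 + 5 to the basis.

S(f_2,g_3): lcm = x_1*x_2. S = -6*x_2**2 + 5*x_2 + 1.
  reduce S modulo (f_1, f_2, g_3):
  remainder -6*x_2**2 + 5*x_2 + 1 ≠ 0; add g_4 = -6*x_2**2 + 5*x_2 + 1 to the basis.

The other S-polynomials (S(f_1,g_3), S(f_1,g_4), S(f_2,g_4), S(g_3,g_4)) all reduce to 0 modulo the current basis, so we have a Gröbner basis.
Inter-reduce: drop elements whose leading term is divisible by another's, tail-reduce, and make monic.
Reduced Gröbner basis: {x_1 + 6*x_2 - 5, x_2**2 - 5/6*x_2 - 1/6}.

Buchberger on the second generating set:
h_1 = 4*x_1**2 - 36*x_1*x_2 - 22*x_1 - 60, LT = x_1**2.
h_2 = -4*x_1**2 + 32*x_1*x_2 + 20*x_1 + 56, LT = x_1**2.

S(h_1,h_2): lcm = x_1**2. S = -x_1*x_2 - 1/2*x_1 - 1.
  reduce S modulo (h_1, h_2):
  remainder -x_1*x_2 - 1/2*x_1 - 1 ≠ 0; add k_3 = -x_1*x_2 - 1/2*x_1 - 1 to the basis.

S(h_1,k_3): lcm = x_1**2*x_2. S = -1/2*x_1**2 - 9*x_1*x_2**2 - 11/2*x_1*x_2 - x_1 - 15*x_2.
  reduce S modulo (h_1, h_2, k_3):
  remainder -x_1 - 6*x_2 - 2 ≠ 0; add k_4 = -x_1 - 6*x_2 - 2 to the basis.

S(k_3,k_4): lcm = x_1*x_2. S = 1/2*x_1 - 6*x_2**2 - 2*x_2 + 1.
  reduce S modulo (h_1, h_2, k_3, k_4):
  remainder -6*x_2**2 - 5*x_2 ≠ 0; add k_5 = -6*x_2**2 - 5*x_2 to the basis.

The other S-polynomials (S(h_2,k_3), S(h_1,k_4), S(h_2,k_4), S(h_1,k_5), S(h_2,k_5), S(k_3,k_5), S(k_4,k_5)) all reduce to 0 modulo the current basis, so we have a Gröbner basis.
Inter-reduce: drop elements whose leading term is divisible by another's, tail-reduce, and make monic.
Reduced Gröbner basis: {x_1 + 6*x_2 + 2, x_2**2 + 5/6*x_2}.

These differ, so the ideals are not equal.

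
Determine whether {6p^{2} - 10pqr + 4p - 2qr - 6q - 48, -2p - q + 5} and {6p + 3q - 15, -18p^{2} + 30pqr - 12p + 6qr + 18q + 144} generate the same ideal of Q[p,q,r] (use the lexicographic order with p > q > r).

Yes, the ideals are equal.

Since reduced Gröbner bases are canonical representatives of ideals under a given ordering, it suffices to compute and compare them.
Buchberger on the first generating set:
f_1 = 6p^{2} - 10pqr + 4p - 2qr - 6q - 48, LT = p^{2}.
f_2 = -2p - q + 5, LT = p.

S(f_1,f_2): lcm = p^{2}. S = -\tfrac{5}{3}pqr - \tfrac{1}{2}pq + \tfrac{19}{6}p - \tfrac{1}{3}qr - q - 8.
  leading term pqr: subtract (\tfrac{5}{6}qr)·f_2 from -\tfrac{5}{3}pqr - \tfrac{1}{2}pq + \tfrac{19}{6}p - \tfrac{1}{3}qr - q - 8 → -\tfrac{1}{2}pq + \tfrac{19}{6}p + \tfrac{5}{6}q^{2}r - \tfrac{9}{2}qr - q - 8
  leading term pq: subtract (\tfrac{1}{4}q)·f_2 from -\tfrac{1}{2}pq + \tfrac{19}{6}p + \tfrac{5}{6}q^{2}r - \tfrac{9}{2}qr - q - 8 → \tfrac{19}{6}p + \tfrac{5}{6}q^{2}r + \tfrac{1}{4}q^{2} - \tfrac{9}{2}qr - \tfrac{9}{4}q - 8
  leading term p: subtract (-\tfrac{19}{12})·f_2 from \tfrac{19}{6}p + \tfrac{5}{6}q^{2}r + \tfrac{1}{4}q^{2} - \tfrac{9}{2}qr - \tfrac{9}{4}q - 8 → \tfrac{5}{6}q^{2}r + \tfrac{1}{4}q^{2} - \tfrac{9}{2}qr - \tfrac{23}{6}q - \tfrac{1}{12}
  leading term q^{2}r: no divisor's leading term divides it; move \tfrac{5}{6}q^{2}r to the remainder.
  leading term q^{2}: no divisor's leading term divides it; move \tfrac{1}{4}q^{2} to the remainder.
  leading term qr: no divisor's leading term divides it; move -\tfrac{9}{2}qr to the remainder.
  leading term q: no divisor's leading term divides it; move -\tfrac{23}{6}q to the remainder.
  leading term 1: no divisor's leading term divides it; move -\tfrac{1}{12} to the remainder.
  remainder \tfrac{5}{6}q^{2}r + \tfrac{1}{4}q^{2} - \tfrac{9}{2}qr - \tfrac{23}{6}q - \tfrac{1}{12} ≠ 0; add g_3 = \tfrac{5}{6}q^{2}r + \tfrac{1}{4}q^{2} - \tfrac{9}{2}qr - \tfrac{23}{6}q - \tfrac{1}{12} to the basis.

The other S-polynomials (S(f_1,g_3), S(f_2,g_3)) all reduce to 0 modulo the current basis, so we have a Gröbner basis.
Inter-reduce: drop elements whose leading term is divisible by another's, tail-reduce, and make monic.
Reduced Gröbner basis: {p + \tfrac{1}{2}q - \tfrac{5}{2}, q^{2}r + \tfrac{3}{10}q^{2} - \tfrac{27}{5}qr - \tfrac{23}{5}q - \tfrac{1}{10}}.

Buchberger on the second generating set:
h_1 = 6p + 3q - 15, LT = p.
h_2 = -18p^{2} + 30pqr - 12p + 6qr + 18q + 144, LT = p^{2}.

S(h_1,h_2): lcm = p^{2}. S = \tfrac{5}{3}pqr + \tfrac{1}{2}pq - \tfrac{19}{6}p + \tfrac{1}{3}qr + q + 8.
  leading term pqr: subtract (\tfrac{5}{18}qr)·h_1 from \tfrac{5}{3}pqr + \tfrac{1}{2}pq - \tfrac{19}{6}p + \tfrac{1}{3}qr + q + 8 → \tfrac{1}{2}pq - \tfrac{19}{6}p - \tfrac{5}{6}q^{2}r + \tfrac{9}{2}qr + q + 8
  leading term pq: subtract (\tfrac{1}{12}q)·h_1 from \tfrac{1}{2}pq - \tfrac{19}{6}p - \tfrac{5}{6}q^{2}r + \tfrac{9}{2}qr + q + 8 → -\tfrac{19}{6}p - \tfrac{5}{6}q^{2}r - \tfrac{1}{4}q^{2} + \tfrac{9}{2}qr + \tfrac{9}{4}q + 8
  leading term p: subtract (-\tfrac{19}{36})·h_1 from -\tfrac{19}{6}p - \tfrac{5}{6}q^{2}r - \tfrac{1}{4}q^{2} + \tfrac{9}{2}qr + \tfrac{9}{4}q + 8 → -\tfrac{5}{6}q^{2}r - \tfrac{1}{4}q^{2} + \tfrac{9}{2}qr + \tfrac{23}{6}q + \tfrac{1}{12}
  leading term q^{2}r: no divisor's leading term divides it; move -\tfrac{5}{6}q^{2}r to the remainder.
  leading term q^{2}: no divisor's leading term divides it; move -\tfrac{1}{4}q^{2} to the remainder.
  leading term qr: no divisor's leading term divides it; move \tfrac{9}{2}qr to the remainder.
  leading term q: no divisor's leading term divides it; move \tfrac{23}{6}q to the remainder.
  leading term 1: no divisor's leading term divides it; move \tfrac{1}{12} to the remainder.
  remainder -\tfrac{5}{6}q^{2}r - \tfrac{1}{4}q^{2} + \tfrac{9}{2}qr + \tfrac{23}{6}q + \tfrac{1}{12} ≠ 0; add k_3 = -\tfrac{5}{6}q^{2}r - \tfrac{1}{4}q^{2} + \tfrac{9}{2}qr + \tfrac{23}{6}q + \tfrac{1}{12} to the basis.

The other S-polynomials (S(h_1,k_3), S(h_2,k_3)) all reduce to 0 modulo the current basis, so we have a Gröbner basis.
Inter-reduce: drop elements whose leading term is divisible by another's, tail-reduce, and make monic.
Reduced Gröbner basis: {p + \tfrac{1}{2}q - \tfrac{5}{2}, q^{2}r + \tfrac{3}{10}q^{2} - \tfrac{27}{5}qr - \tfrac{23}{5}q - \tfrac{1}{10}}.

Same reduced basis, so the two generating sets span the same ideal.
The choice of monomial ordering does not affect the verdict — as long as both bases are computed under the same ordering, their equality decides ideal equality.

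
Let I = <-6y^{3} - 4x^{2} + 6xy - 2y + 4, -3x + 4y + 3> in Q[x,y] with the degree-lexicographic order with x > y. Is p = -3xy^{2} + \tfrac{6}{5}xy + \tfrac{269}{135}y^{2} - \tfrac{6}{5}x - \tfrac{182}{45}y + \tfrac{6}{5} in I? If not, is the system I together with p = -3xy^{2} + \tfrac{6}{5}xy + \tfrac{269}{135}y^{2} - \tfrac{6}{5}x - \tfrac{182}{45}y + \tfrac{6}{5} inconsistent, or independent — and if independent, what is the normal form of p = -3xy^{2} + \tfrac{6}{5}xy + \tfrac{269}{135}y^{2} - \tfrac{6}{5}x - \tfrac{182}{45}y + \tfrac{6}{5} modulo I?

-3xy^{2} + \tfrac{6}{5}xy + \tfrac{269}{135}y^{2} - \tfrac{6}{5}x - \tfrac{182}{45}y + \tfrac{6}{5} lies in I (it reduces to 0).

First compute the reduced Gröbner basis of I by Buchberger's algorithm.
f_1 = -6y^{3} - 4x^{2} + 6xy - 2y + 4, LT = y^{3}.
f_2 = -3x + 4y + 3, LT = x.

The S-polynomials (S(f_1,f_2)) all reduce to 0 modulo the current basis, so we have a Gröbner basis.
Inter-reduce: drop elements whose leading term is divisible by another's, tail-reduce, and make monic.
Reduced Gröbner basis: {y^{3} - \tfrac{4}{27}y^{2} + \tfrac{10}{9}y, x - \tfrac{4}{3}y - 1}.
Label its elements g_1 = y^{3} - \tfrac{4}{27}y^{2} + \tfrac{10}{9}y, g_2 = x - \tfrac{4}{3}y - 1.

Reduce p = -3xy^{2} + \tfrac{6}{5}xy + \tfrac{269}{135}y^{2} - \tfrac{6}{5}x - \tfrac{182}{45}y + \tfrac{6}{5} modulo G:
  leading term xy^{2}: subtract (-3y^{2})·g_2 from -3xy^{2} + \tfrac{6}{5}xy + \tfrac{269}{135}y^{2} - \tfrac{6}{5}x - \tfrac{182}{45}y + \tfrac{6}{5} → -4y^{3} + \tfrac{6}{5}xy - \tfrac{136}{135}y^{2} - \tfrac{6}{5}x - \tfrac{182}{45}y + \tfrac{6}{5}
  leading term y^{3}: subtract (-4)·g_1 from -4y^{3} + \tfrac{6}{5}xy - \tfrac{136}{135}y^{2} - \tfrac{6}{5}x - \tfrac{182}{45}y + \tfrac{6}{5} → \tfrac{6}{5}xy - \tfrac{8}{5}y^{2} - \tfrac{6}{5}x + \tfrac{2}{5}y + \tfrac{6}{5}
  leading term xy: subtract (\tfrac{6}{5}y)·g_2 from \tfrac{6}{5}xy - \tfrac{8}{5}y^{2} - \tfrac{6}{5}x + \tfrac{2}{5}y + \tfrac{6}{5} → -\tfrac{6}{5}x + \tfrac{8}{5}y + \tfrac{6}{5}
  leading term x: subtract (-\tfrac{6}{5})·g_2 from -\tfrac{6}{5}x + \tfrac{8}{5}y + \tfrac{6}{5} → 0
  normal form = 0.
Since the normal form is 0, p ∈ I.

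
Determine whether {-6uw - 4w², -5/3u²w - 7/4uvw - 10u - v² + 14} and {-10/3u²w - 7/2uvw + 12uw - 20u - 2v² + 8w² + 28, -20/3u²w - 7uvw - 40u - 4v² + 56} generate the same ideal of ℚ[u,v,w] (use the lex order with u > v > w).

Equality of ideals is decidable: compute both reduced Gröbner bases (unique for the ordering) and check whether they agree.
Buchberger on the first generating set:
f_1 = -6uw - 4w², LT = uw.
f_2 = -5/3u²w - 7/4uvw - 10u - v² + 14, LT = u²w.

S(f_1,f_2): lcm = u²w. S = -21/20uvw + ⅔uw² - 6u - ⅗v² + 42/5.
  reduce S modulo (f_1, f_2):
  remainder -6u - ⅗v² + 7/10vw² - 4/9w³ + 42/5 ≠ 0; add g_3 = -6u - ⅗v² + 7/10vw² - 4/9w³ + 42/5 to the basis.

S(f_1,g_3): lcm = uw. S = -1/10v²w + 7/60vw³ - 2/27w⁴ + ⅔w² + 7/5w.
  reduce S modulo (f_1, f_2, g_3):
  remainder -1/10v²w + 7/60vw³ - 2/27w⁴ + ⅔w² + 7/5w ≠ 0; add g_4 = -1/10v²w + 7/60vw³ - 2/27w⁴ + ⅔w² + 7/5w to the basis.

The other S-polynomials (S(f_2,g_3), S(f_1,g_4), S(f_2,g_4), S(g_3,g_4)) all reduce to 0 modulo the current basis, so we have a Gröbner basis.
Inter-reduce: drop elements whose leading term is divisible by another's, tail-reduce, and make monic.
Reduced Gröbner basis: {u + 1/10v² - 7/60vw² + 2/27w³ - 7/5, v²w - 7/6vw³ + 20/27w⁴ - 20/3w² - 14w}.

Buchberger on the second generating set:
h_1 = -10/3u²w - 7/2uvw + 12uw - 20u - 2v² + 8w² + 28, LT = u²w.
h_2 = -20/3u²w - 7uvw - 40u - 4v² + 56, LT = u²w.

S(h_1,h_2): lcm = u²w. S = -18/5uw - 12/5w².
  reduce S modulo (h_1, h_2):
  remainder -18/5uw - 12/5w² ≠ 0; add k_3 = -18/5uw - 12/5w² to the basis.

S(h_1,k_3): lcm = u²w. S = 21/20uvw - ⅔uw² - 18/5uw + 6u + ⅗v² - 12/5w² - 42/5.
  reduce S modulo (h_1, h_2, k_3):
  remainder 6u + ⅗v² - 7/10vw² + 4/9w³ - 42/5 ≠ 0; add k_4 = 6u + ⅗v² - 7/10vw² + 4/9w³ - 42/5 to the basis.

S(h_1,k_4): lcm = u²w. S = -1/10uv²w + 7/60uvw³ + 21/20uvw - 2/27uw⁴ - 11/5uw + 6u + ⅗v² - 12/5w² - 42/5.
  reduce S modulo (h_1, h_2, k_3, k_4):
  remainder 1/15v²w² - 7/90vw⁴ + 4/81w⁵ - 4/9w³ - 14/15w² ≠ 0; add k_5 = 1/15v²w² - 7/90vw⁴ + 4/81w⁵ - 4/9w³ - 14/15w² to the basis.

S(k_3,k_4): lcm = uw. S = -1/10v²w + 7/60vw³ - 2/27w⁴ + ⅔w² + 7/5w.
  reduce S modulo (h_1, h_2, k_3, k_4, k_5):
  remainder -1/10v²w + 7/60vw³ - 2/27w⁴ + ⅔w² + 7/5w ≠ 0; add k_6 = -1/10v²w + 7/60vw³ - 2/27w⁴ + ⅔w² + 7/5w to the basis.

The other S-polynomials (S(h_2,k_3), S(h_2,k_4), S(h_1,k_5), S(h_2,k_5), S(k_3,k_5), S(k_4,k_5), S(h_1,k_6), S(h_2,k_6), S(k_3,k_6), S(k_4,k_6), S(k_5,k_6)) all reduce to 0 modulo the current basis, so we have a Gröbner basis.
Inter-reduce: drop elements whose leading term is divisible by another's, tail-reduce, and make monic.
Reduced Gröbner basis: {u + 1/10v² - 7/60vw² + 2/27w³ - 7/5, v²w - 7/6vw³ + 20/27w⁴ - 20/3w² - 14w}.

Same reduced basis, so the two generating sets span the same ideal.
The same test decides containment: I ⊆ J iff every generator of I reduces to 0 modulo a Gröbner basis of J.

Yes, the ideals are equal.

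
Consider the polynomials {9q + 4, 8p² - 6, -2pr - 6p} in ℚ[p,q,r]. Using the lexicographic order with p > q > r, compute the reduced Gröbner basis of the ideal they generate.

f_1 = 9q + 4, LT = q.
f_2 = 8p² - 6, LT = p².
f_3 = -2pr - 6p, LT = pr.

S(f_2,f_3): lcm = p²r. S = -3p² - ¾r.
  reduce S modulo (f_1, f_2, f_3):
  remainder -¾r - 9/4 ≠ 0; add g_4 = -¾r - 9/4 to the basis.

The other S-polynomials (S(f_1,f_2), S(f_1,f_3), S(f_1,g_4), S(f_2,g_4), S(f_3,g_4)) all reduce to 0 modulo the current basis, so we have a Gröbner basis.
Inter-reduce: drop elements whose leading term is divisible by another's, tail-reduce, and make monic.

G = {p² - ¾, q + 4/9, r + 3}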